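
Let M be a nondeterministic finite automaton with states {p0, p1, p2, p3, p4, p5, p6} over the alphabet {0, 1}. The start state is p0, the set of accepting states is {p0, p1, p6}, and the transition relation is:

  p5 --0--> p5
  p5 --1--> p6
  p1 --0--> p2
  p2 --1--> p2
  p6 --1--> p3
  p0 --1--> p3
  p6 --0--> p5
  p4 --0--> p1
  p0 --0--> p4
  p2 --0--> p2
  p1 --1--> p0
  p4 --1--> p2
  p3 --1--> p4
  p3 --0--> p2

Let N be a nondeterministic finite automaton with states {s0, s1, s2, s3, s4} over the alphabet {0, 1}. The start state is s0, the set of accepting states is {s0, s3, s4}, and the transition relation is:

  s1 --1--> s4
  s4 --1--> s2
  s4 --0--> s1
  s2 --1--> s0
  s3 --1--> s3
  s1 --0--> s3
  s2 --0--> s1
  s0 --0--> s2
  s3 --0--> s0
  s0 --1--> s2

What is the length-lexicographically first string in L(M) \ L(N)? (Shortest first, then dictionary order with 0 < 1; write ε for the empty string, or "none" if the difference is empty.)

00

The string 00 is accepted by M but not by N.
No shorter string lies in the difference, and 00 is the lexicographically first length-2 string in L(M) \ L(N).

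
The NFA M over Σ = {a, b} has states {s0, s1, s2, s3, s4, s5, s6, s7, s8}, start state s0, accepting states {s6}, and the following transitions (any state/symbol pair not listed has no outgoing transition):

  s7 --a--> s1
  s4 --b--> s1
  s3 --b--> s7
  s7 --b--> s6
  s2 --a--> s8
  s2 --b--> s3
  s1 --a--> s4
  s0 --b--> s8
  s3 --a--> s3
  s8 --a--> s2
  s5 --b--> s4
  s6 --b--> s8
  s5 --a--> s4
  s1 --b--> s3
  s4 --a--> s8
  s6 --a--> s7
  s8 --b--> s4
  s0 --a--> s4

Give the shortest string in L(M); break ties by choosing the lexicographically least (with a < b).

abbbb

A breadth-first search from s0 reaches an accepting state first via the path s0 → s4 → s1 → s3 → s7 → s6 on input abbbb.
No string of length < 5 is accepted (BFS exhausts all shorter strings without reaching an accepting state), and abbbb is the lexicographically least accepting string of length 5.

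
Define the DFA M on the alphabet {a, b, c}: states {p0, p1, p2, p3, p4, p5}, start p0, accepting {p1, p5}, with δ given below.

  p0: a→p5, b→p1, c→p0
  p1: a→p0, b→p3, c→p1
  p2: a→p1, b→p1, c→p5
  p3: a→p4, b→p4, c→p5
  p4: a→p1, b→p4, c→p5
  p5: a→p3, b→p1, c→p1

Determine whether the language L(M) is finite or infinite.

State p0 is reachable from the start and can reach an accepting state, and it lies on the cycle p0 → p0.
Traversing that cycle any number of times yields accepted strings of unbounded length, so the language is infinite.

infinite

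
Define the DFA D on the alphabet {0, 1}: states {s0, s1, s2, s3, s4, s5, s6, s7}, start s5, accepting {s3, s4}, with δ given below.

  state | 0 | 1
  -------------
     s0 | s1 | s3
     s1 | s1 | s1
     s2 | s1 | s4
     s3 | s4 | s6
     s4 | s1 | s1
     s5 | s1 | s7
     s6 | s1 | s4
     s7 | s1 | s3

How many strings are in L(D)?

The useful subgraph on states {s3, s4, s5, s6, s7} is acyclic, so L(D) is finite; the longest accepting path visits 5 useful states, giving maximum string length 4.
Counting accepting paths from s5 by length: 1 of length 2, 1 of length 3, 1 of length 4. Total 3.

3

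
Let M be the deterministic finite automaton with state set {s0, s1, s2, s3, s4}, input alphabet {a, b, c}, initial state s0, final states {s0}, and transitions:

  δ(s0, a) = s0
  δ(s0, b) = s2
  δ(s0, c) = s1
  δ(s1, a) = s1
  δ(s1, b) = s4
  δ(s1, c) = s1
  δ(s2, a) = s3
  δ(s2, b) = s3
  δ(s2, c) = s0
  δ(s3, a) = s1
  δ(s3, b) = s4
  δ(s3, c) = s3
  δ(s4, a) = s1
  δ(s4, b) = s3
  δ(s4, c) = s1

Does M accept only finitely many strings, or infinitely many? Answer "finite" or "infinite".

State s0 is reachable from the start and can reach an accepting state, and it lies on the cycle s0 → s0.
Traversing that cycle any number of times yields accepted strings of unbounded length, so the language is infinite.

infinite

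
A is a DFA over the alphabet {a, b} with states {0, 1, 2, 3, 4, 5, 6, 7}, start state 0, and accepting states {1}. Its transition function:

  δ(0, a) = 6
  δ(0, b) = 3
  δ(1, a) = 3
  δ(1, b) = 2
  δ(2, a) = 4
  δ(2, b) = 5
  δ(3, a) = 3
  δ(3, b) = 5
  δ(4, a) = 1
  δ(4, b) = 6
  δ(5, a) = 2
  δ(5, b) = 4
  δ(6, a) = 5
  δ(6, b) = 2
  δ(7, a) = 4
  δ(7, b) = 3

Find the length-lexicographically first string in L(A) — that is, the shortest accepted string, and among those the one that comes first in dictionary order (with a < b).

A breadth-first search from 0 reaches an accepting state first via the path 0 → 6 → 5 → 4 → 1 on input aaba.
No string of length < 4 is accepted (BFS exhausts all shorter strings without reaching an accepting state), and aaba is the lexicographically least accepting string of length 4.

aaba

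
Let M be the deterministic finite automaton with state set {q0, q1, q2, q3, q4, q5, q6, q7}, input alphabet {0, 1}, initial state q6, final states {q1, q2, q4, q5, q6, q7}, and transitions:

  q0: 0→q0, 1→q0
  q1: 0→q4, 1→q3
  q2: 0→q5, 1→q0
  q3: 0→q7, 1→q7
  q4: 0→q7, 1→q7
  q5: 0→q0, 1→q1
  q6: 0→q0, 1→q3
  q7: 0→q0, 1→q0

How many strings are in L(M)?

3

The useful subgraph on states {q3, q6, q7} is acyclic, so L(M) is finite; the longest accepting path visits 3 useful states, giving maximum string length 2.
Counting accepting paths from q6 by length: 1 of length 0, 2 of length 2. Total 3.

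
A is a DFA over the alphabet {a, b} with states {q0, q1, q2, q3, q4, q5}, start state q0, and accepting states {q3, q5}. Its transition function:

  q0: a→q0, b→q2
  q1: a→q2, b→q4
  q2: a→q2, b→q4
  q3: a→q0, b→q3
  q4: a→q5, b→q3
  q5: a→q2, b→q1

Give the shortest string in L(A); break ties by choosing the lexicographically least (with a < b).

A breadth-first search from q0 reaches an accepting state first via the path q0 → q2 → q4 → q5 on input bba.
No string of length < 3 is accepted (BFS exhausts all shorter strings without reaching an accepting state), and bba is the lexicographically least accepting string of length 3.

bba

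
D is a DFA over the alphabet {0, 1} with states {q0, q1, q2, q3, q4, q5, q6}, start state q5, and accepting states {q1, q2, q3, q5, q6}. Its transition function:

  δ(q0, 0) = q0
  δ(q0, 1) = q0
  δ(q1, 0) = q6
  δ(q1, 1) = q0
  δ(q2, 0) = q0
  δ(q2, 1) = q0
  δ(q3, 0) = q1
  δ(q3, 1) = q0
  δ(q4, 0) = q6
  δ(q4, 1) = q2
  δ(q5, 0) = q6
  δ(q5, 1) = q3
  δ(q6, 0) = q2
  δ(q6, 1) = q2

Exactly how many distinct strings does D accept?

9

The useful subgraph on states {q1, q2, q3, q5, q6} is acyclic, so L(D) is finite; the longest accepting path visits 5 useful states, giving maximum string length 4.
Counting accepting paths from q5 by length: 1 of length 0, 2 of length 1, 3 of length 2, 1 of length 3, 2 of length 4. Total 9.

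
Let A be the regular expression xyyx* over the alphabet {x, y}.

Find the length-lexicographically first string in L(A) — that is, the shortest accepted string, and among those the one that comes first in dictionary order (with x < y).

xyy

By inspection of the expression, no string of length less than 3 matches, and xyy is the lexicographically first match of length 3.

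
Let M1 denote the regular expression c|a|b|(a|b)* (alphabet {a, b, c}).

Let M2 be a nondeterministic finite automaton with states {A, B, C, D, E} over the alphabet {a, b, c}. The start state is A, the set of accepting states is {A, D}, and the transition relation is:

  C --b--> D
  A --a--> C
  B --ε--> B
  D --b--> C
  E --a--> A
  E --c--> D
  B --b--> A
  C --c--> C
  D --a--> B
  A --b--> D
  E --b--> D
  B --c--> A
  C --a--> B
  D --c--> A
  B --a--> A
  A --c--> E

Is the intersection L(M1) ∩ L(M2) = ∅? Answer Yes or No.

No

The empty string ε is accepted by both M1 and M2.
Hence L(M1) ∩ L(M2) ≠ ∅.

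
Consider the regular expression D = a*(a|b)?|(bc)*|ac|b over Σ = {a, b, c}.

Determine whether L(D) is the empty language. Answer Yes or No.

The empty string ε matches the expression, so it belongs to L(D).
Since L(D) contains at least one string, it is not empty.

No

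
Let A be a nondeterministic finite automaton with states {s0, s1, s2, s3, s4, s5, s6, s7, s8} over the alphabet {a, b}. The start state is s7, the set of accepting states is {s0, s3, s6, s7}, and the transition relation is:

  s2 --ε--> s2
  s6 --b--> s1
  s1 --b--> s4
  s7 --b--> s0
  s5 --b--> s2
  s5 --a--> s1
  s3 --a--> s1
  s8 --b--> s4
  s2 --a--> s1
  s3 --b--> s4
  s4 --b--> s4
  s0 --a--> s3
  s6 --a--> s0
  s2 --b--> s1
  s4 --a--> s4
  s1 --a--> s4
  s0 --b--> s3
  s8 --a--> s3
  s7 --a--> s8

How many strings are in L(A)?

5

The useful subgraph on states {s0, s3, s7, s8} is acyclic, so L(A) is finite; the longest accepting path visits 3 useful states, giving maximum string length 2.
Counting accepting paths from s7 by length: 1 of length 0, 1 of length 1, 3 of length 2. Total 5.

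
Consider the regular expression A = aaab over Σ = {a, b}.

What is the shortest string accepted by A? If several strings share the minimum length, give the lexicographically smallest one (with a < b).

aaab

By inspection of the expression, no string of length less than 4 matches, and aaab is the lexicographically first match of length 4.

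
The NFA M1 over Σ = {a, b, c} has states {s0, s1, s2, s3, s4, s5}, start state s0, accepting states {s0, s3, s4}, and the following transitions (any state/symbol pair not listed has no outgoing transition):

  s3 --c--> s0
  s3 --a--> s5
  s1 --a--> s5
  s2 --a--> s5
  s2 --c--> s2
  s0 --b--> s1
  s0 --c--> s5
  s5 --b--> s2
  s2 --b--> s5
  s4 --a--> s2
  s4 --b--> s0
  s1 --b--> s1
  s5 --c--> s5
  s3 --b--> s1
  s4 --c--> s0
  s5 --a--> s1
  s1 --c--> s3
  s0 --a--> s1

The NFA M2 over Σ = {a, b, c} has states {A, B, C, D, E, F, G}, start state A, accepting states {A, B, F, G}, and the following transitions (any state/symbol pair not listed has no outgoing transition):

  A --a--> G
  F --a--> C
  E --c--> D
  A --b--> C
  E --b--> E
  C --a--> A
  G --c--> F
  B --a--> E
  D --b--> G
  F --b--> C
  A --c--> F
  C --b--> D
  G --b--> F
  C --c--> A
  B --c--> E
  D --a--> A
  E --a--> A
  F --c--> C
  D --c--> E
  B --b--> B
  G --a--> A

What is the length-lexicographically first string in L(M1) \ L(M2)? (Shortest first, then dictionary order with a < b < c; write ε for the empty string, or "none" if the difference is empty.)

The string abc is accepted by M1 but not by M2.
No shorter string lies in the difference, and abc is the lexicographically first length-3 string in L(M1) \ L(M2).

abc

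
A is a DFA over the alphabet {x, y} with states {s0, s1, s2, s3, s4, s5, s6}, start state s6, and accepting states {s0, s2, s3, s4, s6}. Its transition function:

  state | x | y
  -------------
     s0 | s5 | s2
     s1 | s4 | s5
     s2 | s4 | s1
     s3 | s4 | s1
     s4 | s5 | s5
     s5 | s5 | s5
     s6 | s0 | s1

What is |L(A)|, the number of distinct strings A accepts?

The useful subgraph on states {s0, s1, s2, s4, s6} is acyclic, so L(A) is finite; the longest accepting path visits 5 useful states, giving maximum string length 4.
Counting accepting paths from s6 by length: 1 of length 0, 1 of length 1, 2 of length 2, 1 of length 3, 1 of length 4. Total 6.

6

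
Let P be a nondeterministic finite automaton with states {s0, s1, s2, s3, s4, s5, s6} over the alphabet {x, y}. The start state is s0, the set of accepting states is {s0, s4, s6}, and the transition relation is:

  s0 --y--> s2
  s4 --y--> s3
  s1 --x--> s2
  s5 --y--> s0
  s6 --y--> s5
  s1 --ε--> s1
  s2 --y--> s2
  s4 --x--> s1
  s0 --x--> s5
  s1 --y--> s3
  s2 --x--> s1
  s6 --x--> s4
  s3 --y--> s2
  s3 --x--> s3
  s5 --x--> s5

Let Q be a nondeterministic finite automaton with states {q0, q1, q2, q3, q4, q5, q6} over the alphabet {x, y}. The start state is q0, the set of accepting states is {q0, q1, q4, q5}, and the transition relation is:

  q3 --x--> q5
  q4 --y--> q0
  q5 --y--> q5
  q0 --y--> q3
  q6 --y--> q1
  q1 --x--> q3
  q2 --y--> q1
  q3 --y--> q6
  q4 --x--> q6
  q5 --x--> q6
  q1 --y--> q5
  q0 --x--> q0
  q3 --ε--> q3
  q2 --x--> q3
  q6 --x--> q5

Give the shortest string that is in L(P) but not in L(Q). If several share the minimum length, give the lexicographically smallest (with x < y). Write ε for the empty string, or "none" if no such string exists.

The string xy is accepted by P but not by Q.
No shorter string lies in the difference, and xy is the lexicographically first length-2 string in L(P) \ L(Q).

xy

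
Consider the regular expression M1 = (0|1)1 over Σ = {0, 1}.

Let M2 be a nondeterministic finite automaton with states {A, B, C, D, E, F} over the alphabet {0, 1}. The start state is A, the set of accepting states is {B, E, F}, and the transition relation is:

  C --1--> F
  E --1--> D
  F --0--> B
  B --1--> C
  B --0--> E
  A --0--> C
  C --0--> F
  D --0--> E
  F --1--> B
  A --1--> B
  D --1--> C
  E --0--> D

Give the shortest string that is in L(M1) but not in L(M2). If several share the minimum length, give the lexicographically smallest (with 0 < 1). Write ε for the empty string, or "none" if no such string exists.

11

The string 11 is accepted by M1 but not by M2.
No shorter string lies in the difference, and 11 is the lexicographically first length-2 string in L(M1) \ L(M2).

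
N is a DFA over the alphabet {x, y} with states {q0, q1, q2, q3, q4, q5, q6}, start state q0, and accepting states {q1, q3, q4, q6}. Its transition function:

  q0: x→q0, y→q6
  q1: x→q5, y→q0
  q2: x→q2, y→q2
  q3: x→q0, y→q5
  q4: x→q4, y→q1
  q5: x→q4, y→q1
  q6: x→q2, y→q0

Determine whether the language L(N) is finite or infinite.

infinite

State q0 is reachable from the start and can reach an accepting state, and it lies on the cycle q0 → q0.
Traversing that cycle any number of times yields accepted strings of unbounded length, so the language is infinite.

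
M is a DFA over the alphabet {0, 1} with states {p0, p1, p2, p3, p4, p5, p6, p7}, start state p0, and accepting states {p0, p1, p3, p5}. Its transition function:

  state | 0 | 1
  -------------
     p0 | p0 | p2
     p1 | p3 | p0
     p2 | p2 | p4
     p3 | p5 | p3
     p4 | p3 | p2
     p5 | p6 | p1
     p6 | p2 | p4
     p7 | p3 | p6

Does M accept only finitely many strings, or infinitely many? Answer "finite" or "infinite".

State p0 is reachable from the start and can reach an accepting state, and it lies on the cycle p0 → p0.
Traversing that cycle any number of times yields accepted strings of unbounded length, so the language is infinite.

infinite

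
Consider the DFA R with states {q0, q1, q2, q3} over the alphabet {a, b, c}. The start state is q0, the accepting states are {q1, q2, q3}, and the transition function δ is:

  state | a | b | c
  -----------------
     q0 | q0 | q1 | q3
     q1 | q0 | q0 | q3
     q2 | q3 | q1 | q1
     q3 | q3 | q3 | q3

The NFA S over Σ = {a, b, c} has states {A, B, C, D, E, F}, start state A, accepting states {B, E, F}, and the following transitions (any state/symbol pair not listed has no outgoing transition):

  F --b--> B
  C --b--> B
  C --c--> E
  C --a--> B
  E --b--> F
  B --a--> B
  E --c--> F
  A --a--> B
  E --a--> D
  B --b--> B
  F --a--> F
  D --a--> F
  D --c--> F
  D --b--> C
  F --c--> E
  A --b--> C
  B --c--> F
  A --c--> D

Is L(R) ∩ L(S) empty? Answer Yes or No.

The string ab is accepted by both R and S.
Hence L(R) ∩ L(S) ≠ ∅.

No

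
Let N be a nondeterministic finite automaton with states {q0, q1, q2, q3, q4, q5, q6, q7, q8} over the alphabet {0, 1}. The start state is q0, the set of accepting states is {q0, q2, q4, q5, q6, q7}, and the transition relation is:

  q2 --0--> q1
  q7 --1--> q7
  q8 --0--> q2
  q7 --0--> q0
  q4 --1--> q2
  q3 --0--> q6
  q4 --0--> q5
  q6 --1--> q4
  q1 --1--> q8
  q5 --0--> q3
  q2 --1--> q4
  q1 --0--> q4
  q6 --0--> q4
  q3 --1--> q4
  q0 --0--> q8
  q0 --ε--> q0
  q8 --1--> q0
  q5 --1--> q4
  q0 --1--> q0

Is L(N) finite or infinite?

State q0 is reachable from the start and can reach an accepting state, and it lies on the cycle q0 → q8 → q0.
Traversing that cycle any number of times yields accepted strings of unbounded length, so the language is infinite.

infinite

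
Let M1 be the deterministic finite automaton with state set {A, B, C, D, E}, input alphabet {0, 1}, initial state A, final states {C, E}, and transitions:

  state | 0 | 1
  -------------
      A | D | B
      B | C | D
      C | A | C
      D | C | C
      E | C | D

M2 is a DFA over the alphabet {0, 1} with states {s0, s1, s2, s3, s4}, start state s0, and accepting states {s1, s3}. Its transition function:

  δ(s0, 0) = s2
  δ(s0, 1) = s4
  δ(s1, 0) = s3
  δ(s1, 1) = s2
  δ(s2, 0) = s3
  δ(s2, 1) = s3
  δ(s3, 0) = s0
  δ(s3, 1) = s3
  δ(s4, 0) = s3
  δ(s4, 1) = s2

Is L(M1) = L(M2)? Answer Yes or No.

Exploring the product automaton M1 × M2 from the start pair (A, s0), following both machines on each input symbol, reaches 4 state pairs: (A, s0), (D, s2), (B, s4), (C, s3).
M1 accepts in {C, E} and M2 accepts in {s1, s3}. In every reachable pair the two components are either both accepting — (C, s3) — or both non-accepting, so no string is accepted by exactly one of the machines: L(M1) \ L(M2) and L(M2) \ L(M1) are both empty.
Hence every string is accepted by M1 iff it is accepted by M2, and the two languages coincide.

Yes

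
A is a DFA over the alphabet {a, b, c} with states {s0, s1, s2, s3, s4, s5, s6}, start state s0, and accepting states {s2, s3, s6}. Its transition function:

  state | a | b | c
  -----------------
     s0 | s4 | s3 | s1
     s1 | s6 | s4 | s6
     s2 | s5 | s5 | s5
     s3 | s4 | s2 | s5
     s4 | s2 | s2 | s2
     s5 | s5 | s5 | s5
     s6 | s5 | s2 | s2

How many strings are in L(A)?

The useful subgraph on states {s0, s1, s2, s3, s4, s6} is acyclic, so L(A) is finite; the longest accepting path visits 4 useful states, giving maximum string length 3.
Counting accepting paths from s0 by length: 1 of length 1, 6 of length 2, 10 of length 3. Total 17.

17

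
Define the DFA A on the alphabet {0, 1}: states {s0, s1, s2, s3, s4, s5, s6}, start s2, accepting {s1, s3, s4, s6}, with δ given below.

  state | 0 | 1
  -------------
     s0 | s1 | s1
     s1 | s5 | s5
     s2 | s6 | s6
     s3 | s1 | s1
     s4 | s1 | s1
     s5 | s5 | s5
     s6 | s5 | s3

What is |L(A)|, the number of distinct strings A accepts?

8

The useful subgraph on states {s1, s2, s3, s6} is acyclic, so L(A) is finite; the longest accepting path visits 4 useful states, giving maximum string length 3.
Counting accepting paths from s2 by length: 2 of length 1, 2 of length 2, 4 of length 3. Total 8.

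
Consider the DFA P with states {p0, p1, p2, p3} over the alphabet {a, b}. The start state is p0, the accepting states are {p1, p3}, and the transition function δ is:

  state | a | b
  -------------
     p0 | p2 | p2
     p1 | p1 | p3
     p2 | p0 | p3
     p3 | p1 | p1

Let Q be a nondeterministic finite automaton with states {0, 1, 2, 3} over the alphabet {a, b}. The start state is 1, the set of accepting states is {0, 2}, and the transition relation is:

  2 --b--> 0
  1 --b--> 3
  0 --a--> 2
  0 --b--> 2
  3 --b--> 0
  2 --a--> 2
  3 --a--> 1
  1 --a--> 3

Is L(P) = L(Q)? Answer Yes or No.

Yes

Exploring the product automaton P × Q from the start pair (p0, 1), following both machines on each input symbol, reaches 4 state pairs: (p0, 1), (p2, 3), (p3, 0), (p1, 2).
P accepts in {p1, p3} and Q accepts in {0, 2}. In every reachable pair the two components are either both accepting — (p3, 0), (p1, 2) — or both non-accepting, so no string is accepted by exactly one of the machines: L(P) \ L(Q) and L(Q) \ L(P) are both empty.
Hence every string is accepted by P iff it is accepted by Q, and the two languages coincide.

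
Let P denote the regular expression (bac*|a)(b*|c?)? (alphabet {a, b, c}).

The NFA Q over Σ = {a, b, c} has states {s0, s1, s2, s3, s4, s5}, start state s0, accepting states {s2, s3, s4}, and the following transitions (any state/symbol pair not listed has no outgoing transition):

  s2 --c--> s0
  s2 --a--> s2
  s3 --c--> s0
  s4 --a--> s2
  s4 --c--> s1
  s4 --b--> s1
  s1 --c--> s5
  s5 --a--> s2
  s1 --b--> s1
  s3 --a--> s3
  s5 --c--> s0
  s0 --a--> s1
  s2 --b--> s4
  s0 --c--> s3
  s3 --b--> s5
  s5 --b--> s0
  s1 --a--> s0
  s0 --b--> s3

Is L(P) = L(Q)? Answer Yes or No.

No

The string a is accepted by P but rejected by Q.
So L(P) ≠ L(Q).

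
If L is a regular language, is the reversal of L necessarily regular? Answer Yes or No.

Reverse every transition of an NFA for L, make the old start state the unique accepting state, and add a fresh start state with ε-moves to the old accepting states; this NFA accepts Lᴿ.
So the regular languages are closed under reversal.

Yes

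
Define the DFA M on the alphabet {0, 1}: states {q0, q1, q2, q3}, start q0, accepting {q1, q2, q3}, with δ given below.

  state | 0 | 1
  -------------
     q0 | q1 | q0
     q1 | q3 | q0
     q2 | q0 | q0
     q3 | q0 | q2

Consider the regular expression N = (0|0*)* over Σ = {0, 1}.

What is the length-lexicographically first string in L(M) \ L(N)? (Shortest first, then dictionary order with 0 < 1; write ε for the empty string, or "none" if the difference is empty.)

10

The string 10 is accepted by M but not by N.
No shorter string lies in the difference, and 10 is the lexicographically first length-2 string in L(M) \ L(N).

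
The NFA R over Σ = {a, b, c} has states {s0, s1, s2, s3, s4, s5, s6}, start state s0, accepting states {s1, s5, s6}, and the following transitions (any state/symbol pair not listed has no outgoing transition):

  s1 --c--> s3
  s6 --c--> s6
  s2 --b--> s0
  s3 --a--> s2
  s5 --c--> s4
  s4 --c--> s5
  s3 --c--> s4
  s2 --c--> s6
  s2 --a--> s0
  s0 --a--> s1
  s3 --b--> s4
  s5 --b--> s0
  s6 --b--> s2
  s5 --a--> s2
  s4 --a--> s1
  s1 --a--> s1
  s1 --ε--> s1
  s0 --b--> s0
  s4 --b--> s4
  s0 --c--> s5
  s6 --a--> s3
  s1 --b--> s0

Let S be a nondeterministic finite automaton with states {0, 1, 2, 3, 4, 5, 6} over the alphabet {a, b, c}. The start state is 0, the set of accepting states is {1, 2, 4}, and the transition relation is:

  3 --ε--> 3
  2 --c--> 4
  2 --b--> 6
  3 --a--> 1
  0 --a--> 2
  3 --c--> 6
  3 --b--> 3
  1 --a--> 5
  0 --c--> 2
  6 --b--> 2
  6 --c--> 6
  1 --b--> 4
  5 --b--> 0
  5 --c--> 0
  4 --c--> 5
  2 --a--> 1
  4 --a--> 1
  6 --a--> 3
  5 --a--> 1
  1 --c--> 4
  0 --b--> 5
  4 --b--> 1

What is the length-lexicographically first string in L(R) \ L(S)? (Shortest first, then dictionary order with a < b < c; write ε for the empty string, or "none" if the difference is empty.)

The string bc is accepted by R but not by S.
No shorter string lies in the difference, and bc is the lexicographically first length-2 string in L(R) \ L(S).

bc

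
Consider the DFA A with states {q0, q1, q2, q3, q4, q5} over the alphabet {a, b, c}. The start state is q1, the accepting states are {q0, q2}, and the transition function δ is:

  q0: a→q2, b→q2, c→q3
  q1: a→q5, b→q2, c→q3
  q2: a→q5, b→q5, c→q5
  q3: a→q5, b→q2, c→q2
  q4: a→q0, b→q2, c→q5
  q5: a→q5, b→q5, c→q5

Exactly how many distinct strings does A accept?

The useful subgraph on states {q1, q2, q3} is acyclic, so L(A) is finite; the longest accepting path visits 3 useful states, giving maximum string length 2.
Counting accepting paths from q1 by length: 1 of length 1, 2 of length 2. Total 3.

3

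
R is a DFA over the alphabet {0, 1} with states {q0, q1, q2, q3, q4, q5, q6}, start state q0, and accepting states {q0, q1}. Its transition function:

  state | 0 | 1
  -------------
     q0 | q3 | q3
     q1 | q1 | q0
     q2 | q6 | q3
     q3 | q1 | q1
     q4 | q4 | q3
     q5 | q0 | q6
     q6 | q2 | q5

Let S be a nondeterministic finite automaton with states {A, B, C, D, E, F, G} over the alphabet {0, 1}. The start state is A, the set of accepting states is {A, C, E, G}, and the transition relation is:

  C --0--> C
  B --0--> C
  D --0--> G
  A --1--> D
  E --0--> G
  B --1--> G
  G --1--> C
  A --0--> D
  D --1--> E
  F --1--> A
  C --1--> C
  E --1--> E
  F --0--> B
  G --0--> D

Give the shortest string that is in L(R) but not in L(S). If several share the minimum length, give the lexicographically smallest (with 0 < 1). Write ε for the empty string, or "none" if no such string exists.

000

The string 000 is accepted by R but not by S.
No shorter string lies in the difference, and 000 is the lexicographically first length-3 string in L(R) \ L(S).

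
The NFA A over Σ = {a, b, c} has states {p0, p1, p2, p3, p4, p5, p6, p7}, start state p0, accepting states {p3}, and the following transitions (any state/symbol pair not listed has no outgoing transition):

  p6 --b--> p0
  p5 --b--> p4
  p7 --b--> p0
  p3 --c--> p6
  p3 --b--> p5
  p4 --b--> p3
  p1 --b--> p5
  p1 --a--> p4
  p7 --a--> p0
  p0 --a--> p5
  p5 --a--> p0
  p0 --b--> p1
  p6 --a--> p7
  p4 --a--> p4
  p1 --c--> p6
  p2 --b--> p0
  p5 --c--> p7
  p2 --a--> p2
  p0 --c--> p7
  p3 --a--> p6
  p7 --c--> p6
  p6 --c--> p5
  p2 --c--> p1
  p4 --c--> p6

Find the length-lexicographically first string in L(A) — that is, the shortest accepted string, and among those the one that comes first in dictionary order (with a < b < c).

abb

A breadth-first search from p0 reaches an accepting state first via the path p0 → p5 → p4 → p3 on input abb.
No string of length < 3 is accepted (BFS exhausts all shorter strings without reaching an accepting state), and abb is the lexicographically least accepting string of length 3.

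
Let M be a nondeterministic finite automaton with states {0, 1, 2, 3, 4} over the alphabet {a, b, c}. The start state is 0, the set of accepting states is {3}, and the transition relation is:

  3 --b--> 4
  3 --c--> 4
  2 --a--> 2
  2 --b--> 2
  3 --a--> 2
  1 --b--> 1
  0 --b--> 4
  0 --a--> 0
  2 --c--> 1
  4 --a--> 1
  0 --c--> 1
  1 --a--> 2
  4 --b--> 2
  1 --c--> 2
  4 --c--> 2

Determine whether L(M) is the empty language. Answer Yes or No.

The states reachable from the start state are {0, 1, 2, 4}.
None of the accepting states {3} is reachable, so no string is accepted and L(M) = ∅.

Yes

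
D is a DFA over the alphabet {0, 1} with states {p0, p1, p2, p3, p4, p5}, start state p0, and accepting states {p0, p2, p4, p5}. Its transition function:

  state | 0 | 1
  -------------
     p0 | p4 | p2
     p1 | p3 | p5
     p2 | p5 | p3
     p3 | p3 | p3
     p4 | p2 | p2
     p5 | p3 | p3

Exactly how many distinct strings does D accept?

8

The useful subgraph on states {p0, p2, p4, p5} is acyclic, so L(D) is finite; the longest accepting path visits 4 useful states, giving maximum string length 3.
Counting accepting paths from p0 by length: 1 of length 0, 2 of length 1, 3 of length 2, 2 of length 3. Total 8.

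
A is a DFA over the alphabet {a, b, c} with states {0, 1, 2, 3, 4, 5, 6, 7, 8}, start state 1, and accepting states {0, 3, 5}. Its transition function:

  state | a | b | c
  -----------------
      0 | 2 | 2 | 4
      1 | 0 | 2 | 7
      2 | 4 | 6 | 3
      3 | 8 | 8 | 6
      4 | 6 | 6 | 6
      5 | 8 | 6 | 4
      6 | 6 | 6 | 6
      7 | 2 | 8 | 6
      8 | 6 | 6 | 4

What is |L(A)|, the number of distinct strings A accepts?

The useful subgraph on states {0, 1, 2, 3, 7} is acyclic, so L(A) is finite; the longest accepting path visits 4 useful states, giving maximum string length 3.
Counting accepting paths from 1 by length: 1 of length 1, 1 of length 2, 3 of length 3. Total 5.

5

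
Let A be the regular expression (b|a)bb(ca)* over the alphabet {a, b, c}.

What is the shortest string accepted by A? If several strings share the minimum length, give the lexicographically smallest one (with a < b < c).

By inspection of the expression, no string of length less than 3 matches, and abb is the lexicographically first match of length 3.

abb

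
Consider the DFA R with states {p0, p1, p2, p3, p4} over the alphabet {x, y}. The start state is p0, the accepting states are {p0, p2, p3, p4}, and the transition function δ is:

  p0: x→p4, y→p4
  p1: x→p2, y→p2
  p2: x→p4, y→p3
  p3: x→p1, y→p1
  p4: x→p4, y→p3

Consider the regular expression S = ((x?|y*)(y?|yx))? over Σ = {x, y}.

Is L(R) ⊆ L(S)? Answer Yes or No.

The string xx is in L(R) but not in L(S).
So L(R) ⊄ L(S).

No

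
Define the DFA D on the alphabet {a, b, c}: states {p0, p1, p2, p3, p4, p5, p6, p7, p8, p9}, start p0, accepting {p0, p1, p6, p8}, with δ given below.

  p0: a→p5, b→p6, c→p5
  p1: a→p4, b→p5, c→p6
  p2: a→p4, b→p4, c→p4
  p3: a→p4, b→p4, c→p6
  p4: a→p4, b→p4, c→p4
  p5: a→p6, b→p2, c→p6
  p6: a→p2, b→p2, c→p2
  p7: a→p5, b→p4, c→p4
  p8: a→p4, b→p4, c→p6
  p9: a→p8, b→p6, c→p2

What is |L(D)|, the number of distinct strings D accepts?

6

The useful subgraph on states {p0, p5, p6} is acyclic, so L(D) is finite; the longest accepting path visits 3 useful states, giving maximum string length 2.
Counting accepting paths from p0 by length: 1 of length 0, 1 of length 1, 4 of length 2. Total 6.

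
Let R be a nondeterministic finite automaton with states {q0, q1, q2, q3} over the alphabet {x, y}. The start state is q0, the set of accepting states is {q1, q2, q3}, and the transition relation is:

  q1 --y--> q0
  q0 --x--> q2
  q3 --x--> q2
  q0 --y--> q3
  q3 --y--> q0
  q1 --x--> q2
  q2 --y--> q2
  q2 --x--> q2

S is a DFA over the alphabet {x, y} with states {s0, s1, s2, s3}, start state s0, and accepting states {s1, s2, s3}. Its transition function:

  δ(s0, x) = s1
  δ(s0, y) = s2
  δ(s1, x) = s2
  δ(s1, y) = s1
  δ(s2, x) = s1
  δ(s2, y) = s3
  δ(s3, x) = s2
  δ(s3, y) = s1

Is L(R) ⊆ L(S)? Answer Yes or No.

Exploring the product automaton R × S from the start pair (q0, s0), following both machines on each input symbol, reaches 8 state pairs: (q0, s0), (q2, s1), (q3, s2), (q2, s2), (q0, s3), (q2, s3), (q3, s1), (q0, s1).
R accepts in {q1, q2, q3} and S accepts in {s1, s2, s3}. The reachable pairs whose R-component is accepting are (q2, s1), (q3, s2), (q2, s2), (q2, s3), (q3, s1); in each of them the S-component is accepting too, so the product for L(R) \ L(S) (R-component accepting, S-component rejecting) has no reachable accepting pair and the difference is empty.
Hence every string in L(R) is also in L(S).

Yes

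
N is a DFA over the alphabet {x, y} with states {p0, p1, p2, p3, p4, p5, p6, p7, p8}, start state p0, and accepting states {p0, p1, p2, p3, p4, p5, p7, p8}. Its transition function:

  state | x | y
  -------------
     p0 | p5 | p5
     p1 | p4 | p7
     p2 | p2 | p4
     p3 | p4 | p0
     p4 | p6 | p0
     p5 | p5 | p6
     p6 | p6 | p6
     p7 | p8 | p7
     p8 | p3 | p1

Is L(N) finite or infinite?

infinite

State p5 is reachable from the start and can reach an accepting state, and it lies on the cycle p5 → p5.
Traversing that cycle any number of times yields accepted strings of unbounded length, so the language is infinite.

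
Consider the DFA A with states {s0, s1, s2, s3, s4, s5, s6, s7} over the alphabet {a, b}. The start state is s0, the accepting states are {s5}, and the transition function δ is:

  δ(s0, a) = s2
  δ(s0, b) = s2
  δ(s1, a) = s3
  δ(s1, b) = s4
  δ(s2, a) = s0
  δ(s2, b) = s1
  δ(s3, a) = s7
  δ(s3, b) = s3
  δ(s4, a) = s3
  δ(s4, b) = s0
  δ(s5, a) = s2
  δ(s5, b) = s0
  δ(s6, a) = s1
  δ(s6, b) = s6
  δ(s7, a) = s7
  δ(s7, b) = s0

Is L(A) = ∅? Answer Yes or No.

The states reachable from the start state are {s0, s1, s2, s3, s4, s7}.
None of the accepting states {s5} is reachable, so no string is accepted and L(A) = ∅.

Yes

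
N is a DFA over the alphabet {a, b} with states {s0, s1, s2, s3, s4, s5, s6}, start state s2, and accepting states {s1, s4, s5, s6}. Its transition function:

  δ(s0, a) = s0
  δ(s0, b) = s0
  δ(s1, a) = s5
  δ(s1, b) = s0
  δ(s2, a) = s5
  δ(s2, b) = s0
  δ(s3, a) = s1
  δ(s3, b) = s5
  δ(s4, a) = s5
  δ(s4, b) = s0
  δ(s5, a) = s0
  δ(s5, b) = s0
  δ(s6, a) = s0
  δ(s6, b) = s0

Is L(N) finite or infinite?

The useful states (reachable from s2 and able to reach an accepting state) are {s2, s5}.
Restricted to these states the transition graph has no cycle, so every accepting path has bounded length and L is finite.

finite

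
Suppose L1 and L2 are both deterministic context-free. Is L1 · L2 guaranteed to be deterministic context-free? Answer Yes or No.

No

Take L₁ = {ε, c} (finite, hence regular and DCFL) and L₂ = {c aⁿbⁿ : n≥0} ∪ {cc aⁿb²ⁿ : n≥0} (a DCFL: the number of leading c's tells the DPDA whether to pop one stack symbol per b or per two b's). Then L₁L₂ ∩ cca⁺b* = {cc aⁿbⁿ : n≥1} ∪ {cc aⁿb²ⁿ : n≥1}. If L₁L₂ were a DCFL, so would be this intersection with a regular set, and a DPDA for it started from its configuration after reading cc would accept {aⁿbⁿ : n≥1} ∪ {aⁿb²ⁿ : n≥1}, which no deterministic PDA accepts (a DPDA for it would have a single run on aⁿb²ⁿ, accepting after the prefix aⁿbⁿ and accepting again after n more b's; an ordinary PDA that simulates it on a's and b's and, at any moment when it is accepting, may switch to reading only a fresh letter d while feeding each d to the simulation as a b, would accept aⁱbʲdᵏ (k≥1) exactly when both aⁱbʲ and aⁱbʲ⁺ᵏ are in the language, i.e. its language intersected with the regular set a*b*d⁺ would be exactly {aⁿbⁿdⁿ : n≥1} — impossible, since context-free languages are closed under intersection with regular sets and {aⁿbⁿdⁿ} is not context-free). Hence L₁L₂ is not a DCFL.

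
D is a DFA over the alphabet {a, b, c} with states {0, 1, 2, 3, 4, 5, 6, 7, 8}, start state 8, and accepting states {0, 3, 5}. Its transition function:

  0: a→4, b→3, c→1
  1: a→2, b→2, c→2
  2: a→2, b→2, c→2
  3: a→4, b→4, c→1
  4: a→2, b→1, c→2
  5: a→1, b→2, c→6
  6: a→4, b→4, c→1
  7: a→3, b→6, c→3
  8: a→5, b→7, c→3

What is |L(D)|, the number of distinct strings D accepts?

4

The useful subgraph on states {3, 5, 7, 8} is acyclic, so L(D) is finite; the longest accepting path visits 3 useful states, giving maximum string length 2.
Counting accepting paths from 8 by length: 2 of length 1, 2 of length 2. Total 4.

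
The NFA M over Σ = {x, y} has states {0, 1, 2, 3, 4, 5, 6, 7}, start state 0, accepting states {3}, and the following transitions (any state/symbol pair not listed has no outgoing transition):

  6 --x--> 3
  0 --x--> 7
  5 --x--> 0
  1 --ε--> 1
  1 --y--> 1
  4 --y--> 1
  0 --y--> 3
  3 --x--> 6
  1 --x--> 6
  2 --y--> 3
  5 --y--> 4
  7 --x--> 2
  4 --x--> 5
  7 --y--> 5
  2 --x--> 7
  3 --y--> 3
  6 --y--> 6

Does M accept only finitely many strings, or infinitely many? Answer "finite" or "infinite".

State 3 is reachable from the start and can reach an accepting state, and it lies on the cycle 3 → 3.
Traversing that cycle any number of times yields accepted strings of unbounded length, so the language is infinite.

infinite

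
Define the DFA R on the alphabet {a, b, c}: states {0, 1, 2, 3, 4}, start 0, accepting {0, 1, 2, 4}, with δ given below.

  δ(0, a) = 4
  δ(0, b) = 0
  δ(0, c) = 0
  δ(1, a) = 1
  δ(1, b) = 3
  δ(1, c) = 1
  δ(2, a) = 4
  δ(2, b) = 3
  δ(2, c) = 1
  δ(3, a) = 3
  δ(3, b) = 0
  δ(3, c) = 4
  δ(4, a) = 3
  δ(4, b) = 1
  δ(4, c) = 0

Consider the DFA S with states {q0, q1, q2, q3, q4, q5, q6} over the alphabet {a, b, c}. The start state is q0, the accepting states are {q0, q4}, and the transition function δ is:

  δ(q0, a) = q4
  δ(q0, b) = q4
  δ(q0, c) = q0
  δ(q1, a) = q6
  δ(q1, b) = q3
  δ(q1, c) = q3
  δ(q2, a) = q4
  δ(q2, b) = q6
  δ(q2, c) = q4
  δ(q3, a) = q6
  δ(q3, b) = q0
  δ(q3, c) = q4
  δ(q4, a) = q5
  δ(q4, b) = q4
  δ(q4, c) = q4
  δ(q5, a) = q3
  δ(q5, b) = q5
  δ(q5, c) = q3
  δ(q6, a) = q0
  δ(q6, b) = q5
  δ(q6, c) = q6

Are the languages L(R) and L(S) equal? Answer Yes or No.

The string ba is accepted by R but rejected by S.
So L(R) ≠ L(S).

No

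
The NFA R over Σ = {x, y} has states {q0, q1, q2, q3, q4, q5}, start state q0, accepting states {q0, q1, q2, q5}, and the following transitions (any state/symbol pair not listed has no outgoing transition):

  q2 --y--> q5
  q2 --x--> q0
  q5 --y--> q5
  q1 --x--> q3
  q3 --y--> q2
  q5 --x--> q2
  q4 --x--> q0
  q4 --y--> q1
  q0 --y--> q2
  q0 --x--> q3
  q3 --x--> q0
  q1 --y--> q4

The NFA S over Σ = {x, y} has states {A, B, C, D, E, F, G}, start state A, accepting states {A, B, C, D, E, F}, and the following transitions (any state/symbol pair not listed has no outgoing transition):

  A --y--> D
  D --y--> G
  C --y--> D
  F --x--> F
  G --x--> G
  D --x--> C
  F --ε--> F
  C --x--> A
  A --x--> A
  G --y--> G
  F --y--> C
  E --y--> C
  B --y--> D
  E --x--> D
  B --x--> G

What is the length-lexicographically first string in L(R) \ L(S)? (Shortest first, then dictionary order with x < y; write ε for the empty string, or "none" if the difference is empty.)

The string yy is accepted by R but not by S.
No shorter string lies in the difference, and yy is the lexicographically first length-2 string in L(R) \ L(S).

yy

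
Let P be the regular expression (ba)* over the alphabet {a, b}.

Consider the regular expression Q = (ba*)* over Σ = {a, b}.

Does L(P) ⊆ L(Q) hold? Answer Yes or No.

Yes

Converting the expression P to a DFA (subset construction, then merging equivalent states) gives the minimal DFA with states {p0, p1, p2}, start state p0, accepting states {p0} and transitions p0: a→p1, b→p2; p1: a→p1, b→p1; p2: a→p0, b→p1.
Converting the expression Q to a DFA (subset construction, then merging equivalent states) gives the minimal DFA with states {q0, q1, q2}, start state q0, accepting states {q0, q2} and transitions q0: a→q1, b→q2; q1: a→q1, b→q1; q2: a→q2, b→q2.
Exploring the product automaton P × Q from the start pair (p0, q0), following both machines on each input symbol, reaches 5 state pairs: (p0, q0), (p1, q1), (p2, q2), (p0, q2), (p1, q2).
P accepts in {p0} and Q accepts in {q0, q2}. The reachable pairs whose P-component is accepting are (p0, q0), (p0, q2); in each of them the Q-component is accepting too, so the product for L(P) \ L(Q) (P-component accepting, Q-component rejecting) has no reachable accepting pair and the difference is empty.
Hence every string in L(P) is also in L(Q).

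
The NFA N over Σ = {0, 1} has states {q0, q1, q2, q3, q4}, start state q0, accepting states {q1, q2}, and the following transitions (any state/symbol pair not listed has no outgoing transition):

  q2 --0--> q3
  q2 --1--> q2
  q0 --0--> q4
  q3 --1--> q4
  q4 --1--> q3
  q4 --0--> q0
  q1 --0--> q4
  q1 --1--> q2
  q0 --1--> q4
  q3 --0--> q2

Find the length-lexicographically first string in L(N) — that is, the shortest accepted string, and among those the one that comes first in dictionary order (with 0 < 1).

010

A breadth-first search from q0 reaches an accepting state first via the path q0 → q4 → q3 → q2 on input 010.
No string of length < 3 is accepted (BFS exhausts all shorter strings without reaching an accepting state), and 010 is the lexicographically least accepting string of length 3.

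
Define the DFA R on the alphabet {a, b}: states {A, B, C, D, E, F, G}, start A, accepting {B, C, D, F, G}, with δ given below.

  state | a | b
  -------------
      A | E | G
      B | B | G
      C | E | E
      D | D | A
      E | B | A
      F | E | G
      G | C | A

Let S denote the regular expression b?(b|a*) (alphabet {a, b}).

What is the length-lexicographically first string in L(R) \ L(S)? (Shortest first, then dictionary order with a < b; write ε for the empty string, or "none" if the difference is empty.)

aab

The string aab is accepted by R but not by S.
No shorter string lies in the difference, and aab is the lexicographically first length-3 string in L(R) \ L(S).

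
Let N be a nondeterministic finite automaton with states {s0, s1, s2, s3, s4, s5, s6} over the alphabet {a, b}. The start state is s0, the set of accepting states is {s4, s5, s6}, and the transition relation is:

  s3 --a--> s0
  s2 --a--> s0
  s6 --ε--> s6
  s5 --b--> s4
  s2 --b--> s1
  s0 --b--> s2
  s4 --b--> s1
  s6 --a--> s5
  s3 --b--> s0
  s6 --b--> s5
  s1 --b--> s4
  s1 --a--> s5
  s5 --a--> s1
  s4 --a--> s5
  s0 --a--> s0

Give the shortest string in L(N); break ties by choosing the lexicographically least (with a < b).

A breadth-first search from s0 reaches an accepting state first via the path s0 → s2 → s1 → s5 on input bba.
No string of length < 3 is accepted (BFS exhausts all shorter strings without reaching an accepting state), and bba is the lexicographically least accepting string of length 3.

bba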